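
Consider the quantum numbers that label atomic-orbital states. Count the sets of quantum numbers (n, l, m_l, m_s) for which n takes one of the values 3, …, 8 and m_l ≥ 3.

Per-shell orbital counts meeting the constraint:
n=4 → 1; n=5 → 3; n=6 → 6; n=7 → 10; n=8 → 15.
Orbitals: 1 + 3 + 6 + 10 + 15 = 35. Including both spin states (m_s = ±1/2) gives 2 × 35 = 70 states.

70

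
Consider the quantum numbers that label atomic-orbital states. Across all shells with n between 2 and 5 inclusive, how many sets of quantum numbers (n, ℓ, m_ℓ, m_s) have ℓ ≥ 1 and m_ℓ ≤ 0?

60

Per-shell orbital counts meeting the constraint:
n=2 → 2; n=3 → 5; n=4 → 9; n=5 → 14.
Orbitals: 2 + 5 + 9 + 14 = 30. Including both spin states (m_s = ±1/2) gives 2 × 30 = 60 states.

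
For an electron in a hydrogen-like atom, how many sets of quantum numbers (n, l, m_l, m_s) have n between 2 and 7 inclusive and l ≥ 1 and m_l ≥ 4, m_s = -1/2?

Go shell by shell, enumerating (l, m_l) with l ≥ 1 and m_l ≥ 4:
n=5 → 1; n=6 → 3; n=7 → 6.
Orbitals: 1 + 3 + 6 = 10. With m_s fixed to -1/2 there is one state per orbital, so 10 states.

10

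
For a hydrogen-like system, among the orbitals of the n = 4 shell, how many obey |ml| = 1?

The n = 4 shell has l = 0 through 3; check each.
Orbitals with |ml| = 1, by l: l=1 → 2; l=2 → 2; l=3 → 2.
Total orbitals: 2 + 2 + 2 = 6.

6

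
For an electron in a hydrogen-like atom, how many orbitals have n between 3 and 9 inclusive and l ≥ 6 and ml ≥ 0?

Count contributing orbitals for each principal shell:
n=7 → 7; n=8 → 15; n=9 → 24.
Total orbitals: 7 + 15 + 24 = 46.

46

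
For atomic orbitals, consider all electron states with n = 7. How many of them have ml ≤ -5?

Go through l = 0, …, 6 (the values permitted for n = 7).
Per l-value: l=5 → 1; l=6 → 2.
Orbitals: 1 + 2 = 3. Each orbital carries two spin states, so 3 × 2 = 6 states.

6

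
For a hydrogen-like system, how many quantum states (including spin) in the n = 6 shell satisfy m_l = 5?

2

Go through l = 0, …, 5 (the values permitted for n = 6).
Per l-value: l=5 → 1.
Orbitals: 1. Each orbital carries two spin states, so 1 × 2 = 2 states.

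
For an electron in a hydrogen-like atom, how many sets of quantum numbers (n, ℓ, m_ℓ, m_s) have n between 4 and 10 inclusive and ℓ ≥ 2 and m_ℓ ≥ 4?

Treat each shell separately and count matching orbitals:
n=5 → 1; n=6 → 3; n=7 → 6; n=8 → 10; n=9 → 15; n=10 → 21.
Orbitals: 1 + 3 + 6 + 10 + 15 + 21 = 56. Including both spin states (m_s = ±1/2) gives 2 × 56 = 112 states.

112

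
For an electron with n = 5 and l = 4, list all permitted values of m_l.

m_l takes every integer from −l to +l. With l = 4 that gives the 9 values -4, -3, -2, -1, 0, 1, 2, 3, 4.

-4, -3, -2, -1, 0, 1, 2, 3, 4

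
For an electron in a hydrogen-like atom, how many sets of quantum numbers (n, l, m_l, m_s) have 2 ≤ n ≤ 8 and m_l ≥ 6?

Work shell by shell — for each n, count the (l, m_l) pairs that satisfy m_l ≥ 6:
n=7 → 1; n=8 → 3.
Orbitals: 1 + 3 = 4. Including both spin states (m_s = ±1/2) gives 2 × 4 = 8 states.

8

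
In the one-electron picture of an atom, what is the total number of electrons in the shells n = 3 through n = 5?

Shell n has n² orbitals: 3²=9 + 4²=16 + 5²=25 = 50 orbitals.
Two spin states per orbital: 2 × 50 = 100 electrons.

100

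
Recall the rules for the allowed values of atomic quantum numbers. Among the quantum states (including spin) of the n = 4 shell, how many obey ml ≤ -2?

Go through l = 0, …, 3 (the values permitted for n = 4).
The (l, ml) pairs meeting ml ≤ -2 give: l=2 → 1; l=3 → 2.
Orbitals: 1 + 2 = 3. Each orbital carries two spin states, so 3 × 2 = 6 states.

6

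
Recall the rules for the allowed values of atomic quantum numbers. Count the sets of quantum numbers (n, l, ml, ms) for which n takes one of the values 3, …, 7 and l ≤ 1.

Work shell by shell — for each n, count the (l, ml) pairs that satisfy l ≤ 1:
n=3 → 4; n=4 → 4; n=5 → 4; n=6 → 4; n=7 → 4.
Orbitals: 4 + 4 + 4 + 4 + 4 = 20. Including both spin states (ms = ±1/2) gives 2 × 20 = 40 states.

40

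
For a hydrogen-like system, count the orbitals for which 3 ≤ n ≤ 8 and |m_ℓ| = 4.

For each n in the range, tally the orbitals obeying |m_ℓ| = 4:
n=5 → 2; n=6 → 4; n=7 → 6; n=8 → 8.
Total orbitals: 2 + 4 + 6 + 8 = 20.

20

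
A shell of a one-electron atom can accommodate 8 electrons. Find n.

2n² = 8 ⇒ n² = 4 ⇒ n = 2.

n = 2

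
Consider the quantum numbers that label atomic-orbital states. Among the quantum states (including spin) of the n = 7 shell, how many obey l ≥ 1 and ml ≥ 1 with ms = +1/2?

With n = 7 the allowed l are 0, 1, …, 6.
Per l-value: l=1 → 1; l=2 → 2; l=3 → 3; l=4 → 4; l=5 → 5; l=6 → 6.
Orbitals: 1 + 2 + 3 + 4 + 5 + 6 = 21. With ms fixed to a single value there is one state per orbital, giving 21 states.

21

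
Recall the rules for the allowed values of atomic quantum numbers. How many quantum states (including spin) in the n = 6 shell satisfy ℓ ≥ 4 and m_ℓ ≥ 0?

22

For n = 6, ℓ ranges over 0 … 5.
Per ℓ-value: ℓ=4 → 5; ℓ=5 → 6.
Orbitals: 5 + 6 = 11. Each orbital carries two spin states, so 11 × 2 = 22 states.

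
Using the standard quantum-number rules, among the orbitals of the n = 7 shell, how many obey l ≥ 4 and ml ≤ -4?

6

Go through l = 0, …, 6 (the values permitted for n = 7).
Contributions: l=4 → 1; l=5 → 2; l=6 → 3.
Total orbitals: 1 + 2 + 3 = 6.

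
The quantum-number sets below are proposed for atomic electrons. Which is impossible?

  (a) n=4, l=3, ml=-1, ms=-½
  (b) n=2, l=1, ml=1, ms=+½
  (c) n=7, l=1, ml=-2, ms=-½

(c) has |ml| = 2 > l = 1, violating −l ≤ ml ≤ l.
The remaining sets (a), (b) satisfy all four rules.

(c)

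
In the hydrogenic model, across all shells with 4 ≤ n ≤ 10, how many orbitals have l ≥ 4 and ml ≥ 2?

Go shell by shell, enumerating (l, ml) with l ≥ 4 and ml ≥ 2:
n=5 → 3; n=6 → 7; n=7 → 12; n=8 → 18; n=9 → 25; n=10 → 33.
Total orbitals: 3 + 7 + 12 + 18 + 25 + 33 = 98.

98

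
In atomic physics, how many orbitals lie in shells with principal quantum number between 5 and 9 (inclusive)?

Shell n has n² orbitals: 5²=25 + 6²=36 + 7²=49 + 8²=64 + 9²=81 = 255 orbitals.

255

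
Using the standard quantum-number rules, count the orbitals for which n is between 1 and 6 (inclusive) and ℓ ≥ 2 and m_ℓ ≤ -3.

For each n in the range, tally the orbitals obeying ℓ ≥ 2 and m_ℓ ≤ -3:
n=4 → 1; n=5 → 3; n=6 → 6.
Total orbitals: 1 + 3 + 6 = 10.

10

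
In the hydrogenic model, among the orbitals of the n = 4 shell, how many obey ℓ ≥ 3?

For n = 4, ℓ ranges over 0 … 3.
The (ℓ, m_ℓ) pairs meeting ℓ ≥ 3 give: ℓ=3 → 7.
Total orbitals: 7.

7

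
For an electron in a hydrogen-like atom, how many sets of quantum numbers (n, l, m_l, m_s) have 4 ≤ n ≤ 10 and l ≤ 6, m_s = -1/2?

273

Work shell by shell — for each n, count the (l, m_l) pairs that satisfy l ≤ 6:
n=4 → 16; n=5 → 25; n=6 → 36; n=7 → 49; n=8 → 49; n=9 → 49; n=10 → 49.
Orbitals: 16 + 25 + 36 + 49 + 49 + 49 + 49 = 273. With m_s fixed to -1/2 there is one state per orbital, so 273 states.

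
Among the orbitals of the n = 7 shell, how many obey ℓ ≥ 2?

The n = 7 shell has ℓ = 0 through 6; check each.
Orbitals with ℓ ≥ 2, by ℓ: ℓ=2 → 5; ℓ=3 → 7; ℓ=4 → 9; ℓ=5 → 11; ℓ=6 → 13.
Total orbitals: 5 + 7 + 9 + 11 + 13 = 45.

45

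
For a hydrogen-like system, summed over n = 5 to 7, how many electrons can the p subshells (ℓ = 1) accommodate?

18

A p subshell (ℓ = 1) exists for every n ≥ 2, so shells n = 5, 6, 7 each contribute one — 3 subshells.
Since each p subshell holds 2(2·1+1) = 6 electrons, the total is 3 × 6 = 18.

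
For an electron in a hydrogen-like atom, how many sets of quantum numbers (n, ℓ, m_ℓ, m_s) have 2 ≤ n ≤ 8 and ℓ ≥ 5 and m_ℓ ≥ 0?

80

For each n in the range, tally the orbitals obeying ℓ ≥ 5 and m_ℓ ≥ 0:
n=6 → 6; n=7 → 13; n=8 → 21.
Orbitals: 6 + 13 + 21 = 40. Including both spin states (m_s = ±1/2) gives 2 × 40 = 80 states.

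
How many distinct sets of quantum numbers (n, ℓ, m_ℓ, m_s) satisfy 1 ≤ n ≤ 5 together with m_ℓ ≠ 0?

Treat each shell separately and count matching orbitals:
n=2 → 2; n=3 → 6; n=4 → 12; n=5 → 20.
Orbitals: 2 + 6 + 12 + 20 = 40. Including both spin states (m_s = ±1/2) gives 2 × 40 = 80 states.

80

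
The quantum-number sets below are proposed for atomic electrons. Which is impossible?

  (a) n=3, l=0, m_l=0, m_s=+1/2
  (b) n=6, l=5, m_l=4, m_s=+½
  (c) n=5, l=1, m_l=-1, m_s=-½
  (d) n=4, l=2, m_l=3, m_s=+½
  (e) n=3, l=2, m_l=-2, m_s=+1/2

(d)

(d) has |m_l| = 3 > l = 2, violating −l ≤ m_l ≤ l.
The remaining sets (a), (b), (c), (e) satisfy all four rules.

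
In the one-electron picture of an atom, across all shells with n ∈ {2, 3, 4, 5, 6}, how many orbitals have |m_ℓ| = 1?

30

Treat each shell separately and count matching orbitals:
n=2 → 2; n=3 → 4; n=4 → 6; n=5 → 8; n=6 → 10.
Total orbitals: 2 + 4 + 6 + 8 + 10 = 30.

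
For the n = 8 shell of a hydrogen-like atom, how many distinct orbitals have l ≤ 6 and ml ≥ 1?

For n = 8, l ranges over 0 … 7.
Orbitals with l ≤ 6 and ml ≥ 1, by l: l=1 → 1; l=2 → 2; l=3 → 3; l=4 → 4; l=5 → 5; l=6 → 6.
Total orbitals: 1 + 2 + 3 + 4 + 5 + 6 = 21.

21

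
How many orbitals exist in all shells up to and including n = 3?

Total orbitals = 1² + 2² + 3² = 14.

14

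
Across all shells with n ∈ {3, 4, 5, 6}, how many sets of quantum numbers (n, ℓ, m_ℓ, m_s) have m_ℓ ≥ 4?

Treat each shell separately and count matching orbitals:
n=5 → 1; n=6 → 3.
Orbitals: 1 + 3 = 4. Including both spin states (m_s = ±1/2) gives 2 × 4 = 8 states.

8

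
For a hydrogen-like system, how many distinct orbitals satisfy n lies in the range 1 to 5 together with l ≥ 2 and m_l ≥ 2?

10

Treat each shell separately and count matching orbitals:
n=3 → 1; n=4 → 3; n=5 → 6.
Total orbitals: 1 + 3 + 6 = 10.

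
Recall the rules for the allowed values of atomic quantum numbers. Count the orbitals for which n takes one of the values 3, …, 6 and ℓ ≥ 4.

Per-shell orbital counts meeting the constraint:
n=5 → 9; n=6 → 20.
Total orbitals: 9 + 20 = 29.

29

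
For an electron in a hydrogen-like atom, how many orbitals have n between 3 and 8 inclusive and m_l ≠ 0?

Per-shell orbital counts meeting the constraint:
n=3 → 6; n=4 → 12; n=5 → 20; n=6 → 30; n=7 → 42; n=8 → 56.
Total orbitals: 6 + 12 + 20 + 30 + 42 + 56 = 166.

166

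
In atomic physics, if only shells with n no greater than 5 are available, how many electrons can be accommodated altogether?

Total orbitals = 1² + 2² + 3² + 4² + 5² = 55. Doubling for spin gives 110 electrons.

110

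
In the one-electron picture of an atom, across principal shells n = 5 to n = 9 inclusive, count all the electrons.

510

Shell n has n² orbitals: 5²=25 + 6²=36 + 7²=49 + 8²=64 + 9²=81 = 255 orbitals.
Two spin states per orbital: 2 × 255 = 510 electrons.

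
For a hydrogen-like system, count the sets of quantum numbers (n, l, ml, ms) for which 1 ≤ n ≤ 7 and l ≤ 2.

Work shell by shell — for each n, count the (l, ml) pairs that satisfy l ≤ 2:
n=1 → 1; n=2 → 4; n=3 → 9; n=4 → 9; n=5 → 9; n=6 → 9; n=7 → 9.
Orbitals: 1 + 4 + 9 + 9 + 9 + 9 + 9 = 50. Including both spin states (ms = ±1/2) gives 2 × 50 = 100 states.

100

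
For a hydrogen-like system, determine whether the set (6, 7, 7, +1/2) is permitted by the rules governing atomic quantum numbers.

The orbital quantum number must satisfy 0 ≤ ℓ ≤ n−1. With n = 6 the allowed ℓ values are 0, 1, 2, 3, 4, 5, so ℓ = 7 is out of range.

Invalid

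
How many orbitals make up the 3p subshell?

3

A subshell has 2l+1 orbitals; with l = 1, that's 3.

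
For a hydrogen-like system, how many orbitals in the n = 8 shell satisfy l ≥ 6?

The (l, ml) pairs meeting l ≥ 6 give: l=6 → 13; l=7 → 15.
Total orbitals: 13 + 15 = 28.

28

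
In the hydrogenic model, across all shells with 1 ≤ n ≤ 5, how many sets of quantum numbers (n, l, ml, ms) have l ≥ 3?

For each n in the range, tally the orbitals obeying l ≥ 3:
n=4 → 7; n=5 → 16.
Orbitals: 7 + 16 = 23. Including both spin states (ms = ±1/2) gives 2 × 23 = 46 states.

46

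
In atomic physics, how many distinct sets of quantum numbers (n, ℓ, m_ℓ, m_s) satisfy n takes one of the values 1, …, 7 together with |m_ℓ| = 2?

For each n in the range, tally the orbitals obeying |m_ℓ| = 2:
n=3 → 2; n=4 → 4; n=5 → 6; n=6 → 8; n=7 → 10.
Orbitals: 2 + 4 + 6 + 8 + 10 = 30. Including both spin states (m_s = ±1/2) gives 2 × 30 = 60 states.

60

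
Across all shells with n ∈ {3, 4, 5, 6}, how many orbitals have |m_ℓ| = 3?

12

Go shell by shell, enumerating (ℓ, m_ℓ) with |m_ℓ| = 3:
n=4 → 2; n=5 → 4; n=6 → 6.
Total orbitals: 2 + 4 + 6 = 12.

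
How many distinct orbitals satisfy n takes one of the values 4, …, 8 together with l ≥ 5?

For each n in the range, tally the orbitals obeying l ≥ 5:
n=6 → 11; n=7 → 24; n=8 → 39.
Total orbitals: 11 + 24 + 39 = 74.

74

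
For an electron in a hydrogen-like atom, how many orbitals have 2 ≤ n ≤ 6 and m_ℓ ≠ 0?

70

Per-shell orbital counts meeting the constraint:
n=2 → 2; n=3 → 6; n=4 → 12; n=5 → 20; n=6 → 30.
Total orbitals: 2 + 6 + 12 + 20 + 30 = 70.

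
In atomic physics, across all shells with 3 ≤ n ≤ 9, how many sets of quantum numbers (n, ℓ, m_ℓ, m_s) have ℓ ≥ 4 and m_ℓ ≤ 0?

190

Per-shell orbital counts meeting the constraint:
n=5 → 5; n=6 → 11; n=7 → 18; n=8 → 26; n=9 → 35.
Orbitals: 5 + 11 + 18 + 26 + 35 = 95. Including both spin states (m_s = ±1/2) gives 2 × 95 = 190 states.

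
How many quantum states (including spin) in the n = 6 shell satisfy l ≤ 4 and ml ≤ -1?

20

For n = 6, l ranges over 0 … 5.
The (l, ml) pairs meeting l ≤ 4 and ml ≤ -1 give: l=1 → 1; l=2 → 2; l=3 → 3; l=4 → 4.
Orbitals: 1 + 2 + 3 + 4 = 10. Each orbital carries two spin states, so 10 × 2 = 20 states.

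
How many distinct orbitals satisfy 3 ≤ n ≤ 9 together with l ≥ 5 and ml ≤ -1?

60

Treat each shell separately and count matching orbitals:
n=6 → 5; n=7 → 11; n=8 → 18; n=9 → 26.
Total orbitals: 5 + 11 + 18 + 26 = 60.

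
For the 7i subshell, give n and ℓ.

n = 7, ℓ = 6

The leading integer gives n = 7; the letter 'i' means ℓ = 6.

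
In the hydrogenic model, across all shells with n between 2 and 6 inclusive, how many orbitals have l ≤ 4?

79

For each n in the range, tally the orbitals obeying l ≤ 4:
n=2 → 4; n=3 → 9; n=4 → 16; n=5 → 25; n=6 → 25.
Total orbitals: 4 + 9 + 16 + 25 + 25 = 79.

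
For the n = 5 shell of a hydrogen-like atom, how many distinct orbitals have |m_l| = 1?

Contributions: l=1 → 2; l=2 → 2; l=3 → 2; l=4 → 2.
Total orbitals: 2 + 2 + 2 + 2 = 8.

8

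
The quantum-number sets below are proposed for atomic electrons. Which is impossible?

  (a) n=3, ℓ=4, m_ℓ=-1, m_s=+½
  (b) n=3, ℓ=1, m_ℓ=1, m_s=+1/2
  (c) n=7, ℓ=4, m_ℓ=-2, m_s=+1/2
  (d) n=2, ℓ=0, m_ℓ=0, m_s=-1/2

(a) has ℓ = 4 ≥ n = 3, violating 0 ≤ ℓ ≤ n−1.
The remaining sets (b), (c), (d) satisfy all four rules.

(a)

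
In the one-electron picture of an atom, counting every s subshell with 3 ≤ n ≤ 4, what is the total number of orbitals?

An s subshell (l = 0) exists for every n ≥ 1, so shells n = 3, 4 each contribute one — 2 subshells.
Since each s subshell has 2·0+1 = 1 orbital, the total is 2 × 1 = 2.

2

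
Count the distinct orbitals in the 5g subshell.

9

A subshell has 2l+1 orbitals; with l = 4, that's 9.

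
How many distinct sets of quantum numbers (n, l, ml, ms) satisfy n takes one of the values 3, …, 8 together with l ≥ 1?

386

Count contributing orbitals for each principal shell:
n=3 → 8; n=4 → 15; n=5 → 24; n=6 → 35; n=7 → 48; n=8 → 63.
Orbitals: 8 + 15 + 24 + 35 + 48 + 63 = 193. Including both spin states (ms = ±1/2) gives 2 × 193 = 386 states.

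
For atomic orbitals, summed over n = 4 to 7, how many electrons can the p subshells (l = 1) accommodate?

24

A p subshell (l = 1) exists for every n ≥ 2, so shells n = 4, 5, 6, 7 each contribute one — 4 subshells.
Since each p subshell holds 2(2·1+1) = 6 electrons, the total is 4 × 6 = 24.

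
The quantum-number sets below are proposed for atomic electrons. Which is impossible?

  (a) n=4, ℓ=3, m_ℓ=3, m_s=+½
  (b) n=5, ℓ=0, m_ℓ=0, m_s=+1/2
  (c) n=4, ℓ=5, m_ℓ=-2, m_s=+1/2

(c)

(c) has ℓ = 5 ≥ n = 4, violating 0 ≤ ℓ ≤ n−1.
The remaining sets (a), (b) satisfy all four rules.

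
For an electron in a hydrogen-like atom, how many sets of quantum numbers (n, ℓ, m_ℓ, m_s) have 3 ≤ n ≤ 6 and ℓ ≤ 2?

72

Go shell by shell, enumerating (ℓ, m_ℓ) with ℓ ≤ 2:
n=3 → 9; n=4 → 9; n=5 → 9; n=6 → 9.
Orbitals: 9 + 9 + 9 + 9 = 36. Including both spin states (m_s = ±1/2) gives 2 × 36 = 72 states.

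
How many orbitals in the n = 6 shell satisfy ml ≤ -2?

10

For n = 6, l ranges over 0 … 5.
The (l, ml) pairs meeting ml ≤ -2 give: l=2 → 1; l=3 → 2; l=4 → 3; l=5 → 4.
Total orbitals: 1 + 2 + 3 + 4 = 10.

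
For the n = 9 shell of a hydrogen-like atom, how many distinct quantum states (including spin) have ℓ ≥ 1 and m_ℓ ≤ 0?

With n = 9 the allowed ℓ are 0, 1, …, 8.
Orbitals with ℓ ≥ 1 and m_ℓ ≤ 0, by ℓ: ℓ=1 → 2; ℓ=2 → 3; ℓ=3 → 4; ℓ=4 → 5; ℓ=5 → 6; ℓ=6 → 7; ℓ=7 → 8; ℓ=8 → 9.
Orbitals: 2 + 3 + 4 + 5 + 6 + 7 + 8 + 9 = 44. Each orbital carries two spin states, so 44 × 2 = 88 states.

88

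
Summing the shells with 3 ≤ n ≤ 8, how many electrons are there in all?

Shell n has n² orbitals: 3²=9 + 4²=16 + 5²=25 + 6²=36 + 7²=49 + 8²=64 = 199 orbitals.
Two spin states per orbital: 2 × 199 = 398 electrons.

398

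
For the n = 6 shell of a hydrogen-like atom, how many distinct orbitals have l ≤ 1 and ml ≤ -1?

1

The (l, ml) pairs meeting l ≤ 1 and ml ≤ -1 give: l=1 → 1.
Total orbitals: 1.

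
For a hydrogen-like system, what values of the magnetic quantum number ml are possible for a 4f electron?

The 4f subshell has l = 3, and ml takes every integer from −l to +l. With l = 3 that gives the 7 values -3, -2, -1, 0, 1, 2, 3.

-3, -2, -1, 0, 1, 2, 3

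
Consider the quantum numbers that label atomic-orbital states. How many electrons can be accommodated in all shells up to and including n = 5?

110

Total orbitals = 1² + 2² + 3² + 4² + 5² = 55. Doubling for spin gives 110 electrons.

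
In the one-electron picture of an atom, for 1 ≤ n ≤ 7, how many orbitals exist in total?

Total orbitals = 1² + 2² + 3² + 4² + 5² + 6² + 7² = 140.

140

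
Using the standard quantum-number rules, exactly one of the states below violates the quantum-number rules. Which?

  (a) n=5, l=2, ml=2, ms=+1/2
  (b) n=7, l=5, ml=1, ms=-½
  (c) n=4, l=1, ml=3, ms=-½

(c) has |ml| = 3 > l = 1, violating −l ≤ ml ≤ l.
The remaining sets (a), (b) satisfy all four rules.

(c)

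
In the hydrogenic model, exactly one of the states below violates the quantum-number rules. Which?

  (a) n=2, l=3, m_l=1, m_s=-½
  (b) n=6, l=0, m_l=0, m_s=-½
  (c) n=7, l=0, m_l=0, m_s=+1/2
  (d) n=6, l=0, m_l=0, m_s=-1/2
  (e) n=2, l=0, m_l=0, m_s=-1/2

(a) has l = 3 ≥ n = 2, violating 0 ≤ l ≤ n−1.
The remaining sets (b), (c), (d), (e) satisfy all four rules.

(a)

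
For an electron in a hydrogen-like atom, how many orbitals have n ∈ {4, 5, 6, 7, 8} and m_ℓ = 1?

25

Per-shell orbital counts meeting the constraint:
n=4 → 3; n=5 → 4; n=6 → 5; n=7 → 6; n=8 → 7.
Total orbitals: 3 + 4 + 5 + 6 + 7 = 25.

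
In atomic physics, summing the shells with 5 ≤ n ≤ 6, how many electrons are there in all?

Shell n has n² orbitals: 5²=25 + 6²=36 = 61 orbitals.
Two spin states per orbital: 2 × 61 = 122 electrons.

122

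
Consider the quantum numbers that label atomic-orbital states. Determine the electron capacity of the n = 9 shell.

A shell holds 2n² electrons: 2 × 9² = 2 × 81 = 162.

162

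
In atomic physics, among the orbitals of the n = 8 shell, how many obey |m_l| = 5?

The (l, m_l) pairs meeting |m_l| = 5 give: l=5 → 2; l=6 → 2; l=7 → 2.
Total orbitals: 2 + 2 + 2 = 6.

6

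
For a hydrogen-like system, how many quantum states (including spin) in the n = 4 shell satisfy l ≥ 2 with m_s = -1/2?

12

For n = 4, l ranges over 0 … 3.
Contributions: l=2 → 5; l=3 → 7.
Orbitals: 5 + 7 = 12. With m_s fixed to a single value there is one state per orbital, giving 12 states.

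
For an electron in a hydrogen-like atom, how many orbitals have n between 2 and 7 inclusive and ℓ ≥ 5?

Count contributing orbitals for each principal shell:
n=6 → 11; n=7 → 24.
Total orbitals: 11 + 24 = 35.

35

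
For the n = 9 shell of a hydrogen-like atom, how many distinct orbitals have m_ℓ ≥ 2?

28

With n = 9 the allowed ℓ are 0, 1, …, 8.
Per ℓ-value: ℓ=2 → 1; ℓ=3 → 2; ℓ=4 → 3; ℓ=5 → 4; ℓ=6 → 5; ℓ=7 → 6; ℓ=8 → 7.
Total orbitals: 1 + 2 + 3 + 4 + 5 + 6 + 7 = 28.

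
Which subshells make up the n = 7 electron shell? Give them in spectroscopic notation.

For n = 7, l runs from 0 to 6. In spectroscopic notation l = 0,1,2,… ↔ s,p,d,f,g,h,i, so the subshells are 7s, 7p, 7d, 7f, 7g, 7h, 7i.

7s, 7p, 7d, 7f, 7g, 7h, 7i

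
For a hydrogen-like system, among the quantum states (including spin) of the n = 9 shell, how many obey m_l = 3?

Contributions: l=3 → 1; l=4 → 1; l=5 → 1; l=6 → 1; l=7 → 1; l=8 → 1.
Orbitals: 1 + 1 + 1 + 1 + 1 + 1 = 6. Each orbital carries two spin states, so 6 × 2 = 12 states.

12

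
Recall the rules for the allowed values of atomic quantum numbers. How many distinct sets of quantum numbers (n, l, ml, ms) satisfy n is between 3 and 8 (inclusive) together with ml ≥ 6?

Per-shell orbital counts meeting the constraint:
n=7 → 1; n=8 → 3.
Orbitals: 1 + 3 = 4. Including both spin states (ms = ±1/2) gives 2 × 4 = 8 states.

8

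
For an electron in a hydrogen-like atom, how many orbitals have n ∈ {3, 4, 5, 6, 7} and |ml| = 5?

6

Per-shell orbital counts meeting the constraint:
n=6 → 2; n=7 → 4.
Total orbitals: 2 + 4 = 6.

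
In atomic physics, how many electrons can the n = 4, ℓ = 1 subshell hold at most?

6

A subshell with ℓ = 1 has 2ℓ+1 = 3 orbitals, each holding 2 electrons (spin ±1/2), so 3 × 2 = 6.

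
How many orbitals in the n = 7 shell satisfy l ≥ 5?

The n = 7 shell has l = 0 through 6; check each.
The (l, m_l) pairs meeting l ≥ 5 give: l=5 → 11; l=6 → 13.
Total orbitals: 11 + 13 = 24.

24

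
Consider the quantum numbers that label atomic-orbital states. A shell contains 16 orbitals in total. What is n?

n = 4

n² = 16 ⇒ n = 4.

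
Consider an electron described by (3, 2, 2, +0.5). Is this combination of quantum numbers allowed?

n = 3 is a positive integer. l = 2 satisfies 0 ≤ l ≤ n−1 = 2. ml = 2 lies in the range −l … +l (here −2 … 2). ms = +1/2 is one of ±1/2.
All four constraints are satisfied.

Valid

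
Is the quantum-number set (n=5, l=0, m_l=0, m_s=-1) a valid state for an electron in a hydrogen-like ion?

Invalid

The spin quantum number for an electron can only be m_s = +1/2 or −1/2; m_s = -1 is not one of those.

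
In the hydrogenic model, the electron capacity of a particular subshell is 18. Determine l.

l = 4

2(2l+1) = 18 ⇒ 2l+1 = 9 ⇒ l = 4.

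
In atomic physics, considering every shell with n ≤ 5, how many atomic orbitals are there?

55

Total orbitals = 1² + 2² + 3² + 4² + 5² = 55.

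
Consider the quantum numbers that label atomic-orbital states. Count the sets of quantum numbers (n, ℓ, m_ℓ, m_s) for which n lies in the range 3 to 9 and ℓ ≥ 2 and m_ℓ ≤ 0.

Work shell by shell — for each n, count the (ℓ, m_ℓ) pairs that satisfy ℓ ≥ 2 and m_ℓ ≤ 0:
n=3 → 3; n=4 → 7; n=5 → 12; n=6 → 18; n=7 → 25; n=8 → 33; n=9 → 42.
Orbitals: 3 + 7 + 12 + 18 + 25 + 33 + 42 = 140. Including both spin states (m_s = ±1/2) gives 2 × 140 = 280 states.

280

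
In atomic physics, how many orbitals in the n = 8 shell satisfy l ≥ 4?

48

The n = 8 shell has l = 0 through 7; check each.
Per l-value: l=4 → 9; l=5 → 11; l=6 → 13; l=7 → 15.
Total orbitals: 9 + 11 + 13 + 15 = 48.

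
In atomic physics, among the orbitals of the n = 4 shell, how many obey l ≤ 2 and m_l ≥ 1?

Go through l = 0, …, 3 (the values permitted for n = 4).
The (l, m_l) pairs meeting l ≤ 2 and m_l ≥ 1 give: l=1 → 1; l=2 → 2.
Total orbitals: 1 + 2 = 3.

3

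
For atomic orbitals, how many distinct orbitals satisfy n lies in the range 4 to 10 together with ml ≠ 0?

322

Count contributing orbitals for each principal shell:
n=4 → 12; n=5 → 20; n=6 → 30; n=7 → 42; n=8 → 56; n=9 → 72; n=10 → 90.
Total orbitals: 12 + 20 + 30 + 42 + 56 + 72 + 90 = 322.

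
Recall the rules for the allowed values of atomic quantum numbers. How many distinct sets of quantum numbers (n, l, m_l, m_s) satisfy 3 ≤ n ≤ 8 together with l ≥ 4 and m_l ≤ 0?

Count contributing orbitals for each principal shell:
n=5 → 5; n=6 → 11; n=7 → 18; n=8 → 26.
Orbitals: 5 + 11 + 18 + 26 = 60. Including both spin states (m_s = ±1/2) gives 2 × 60 = 120 states.

120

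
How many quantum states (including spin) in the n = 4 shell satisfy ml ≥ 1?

With n = 4 the allowed l are 0, 1, …, 3.
The (l, ml) pairs meeting ml ≥ 1 give: l=1 → 1; l=2 → 2; l=3 → 3.
Orbitals: 1 + 2 + 3 = 6. Each orbital carries two spin states, so 6 × 2 = 12 states.

12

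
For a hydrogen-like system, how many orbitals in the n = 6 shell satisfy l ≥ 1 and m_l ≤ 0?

20

The n = 6 shell has l = 0 through 5; check each.
The (l, m_l) pairs meeting l ≥ 1 and m_l ≤ 0 give: l=1 → 2; l=2 → 3; l=3 → 4; l=4 → 5; l=5 → 6.
Total orbitals: 2 + 3 + 4 + 5 + 6 = 20.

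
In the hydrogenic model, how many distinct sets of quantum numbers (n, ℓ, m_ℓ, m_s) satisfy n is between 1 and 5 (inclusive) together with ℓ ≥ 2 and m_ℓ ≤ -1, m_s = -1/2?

Treat each shell separately and count matching orbitals:
n=3 → 2; n=4 → 5; n=5 → 9.
Orbitals: 2 + 5 + 9 = 16. With m_s fixed to -1/2 there is one state per orbital, so 16 states.

16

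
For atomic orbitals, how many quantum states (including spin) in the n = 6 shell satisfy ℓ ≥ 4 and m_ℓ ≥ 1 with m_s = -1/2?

9

Orbitals with ℓ ≥ 4 and m_ℓ ≥ 1, by ℓ: ℓ=4 → 4; ℓ=5 → 5.
Orbitals: 4 + 5 = 9. With m_s fixed to a single value there is one state per orbital, giving 9 states.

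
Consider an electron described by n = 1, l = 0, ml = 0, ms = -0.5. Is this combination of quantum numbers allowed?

Yes

n = 1 is a positive integer. l = 0 satisfies 0 ≤ l ≤ n−1 = 0. ml = 0 lies in the range −l … +l (here 0). ms = -1/2 is one of ±1/2.
All four constraints are satisfied.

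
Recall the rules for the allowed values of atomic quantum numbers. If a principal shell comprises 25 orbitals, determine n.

n = 5

n² = 25 ⇒ n = 5.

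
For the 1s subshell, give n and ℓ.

The leading integer gives n = 1; the letter 's' means ℓ = 0.

n = 1, ℓ = 0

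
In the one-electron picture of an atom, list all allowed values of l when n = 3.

l is an integer with 0 ≤ l ≤ n−1, so for n = 3: l = 0, 1, 2.

0, 1, 2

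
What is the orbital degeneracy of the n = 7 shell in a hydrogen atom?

49

The n = 7 shell contains n² = 7² = 49 orbitals.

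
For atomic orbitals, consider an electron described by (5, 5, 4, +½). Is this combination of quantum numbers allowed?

The orbital quantum number must satisfy 0 ≤ ℓ ≤ n−1. With n = 5 the allowed ℓ values are 0, 1, 2, 3, 4, so ℓ = 5 is out of range.

No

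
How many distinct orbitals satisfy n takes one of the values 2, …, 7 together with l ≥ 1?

Treat each shell separately and count matching orbitals:
n=2 → 3; n=3 → 8; n=4 → 15; n=5 → 24; n=6 → 35; n=7 → 48.
Total orbitals: 3 + 8 + 15 + 24 + 35 + 48 = 133.

133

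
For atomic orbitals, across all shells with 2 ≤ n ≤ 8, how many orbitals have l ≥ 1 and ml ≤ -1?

84

Per-shell orbital counts meeting the constraint:
n=2 → 1; n=3 → 3; n=4 → 6; n=5 → 10; n=6 → 15; n=7 → 21; n=8 → 28.
Total orbitals: 1 + 3 + 6 + 10 + 15 + 21 + 28 = 84.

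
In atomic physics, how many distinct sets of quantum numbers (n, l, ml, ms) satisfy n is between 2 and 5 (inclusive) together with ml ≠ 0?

80

Treat each shell separately and count matching orbitals:
n=2 → 2; n=3 → 6; n=4 → 12; n=5 → 20.
Orbitals: 2 + 6 + 12 + 20 = 40. Including both spin states (ms = ±1/2) gives 2 × 40 = 80 states.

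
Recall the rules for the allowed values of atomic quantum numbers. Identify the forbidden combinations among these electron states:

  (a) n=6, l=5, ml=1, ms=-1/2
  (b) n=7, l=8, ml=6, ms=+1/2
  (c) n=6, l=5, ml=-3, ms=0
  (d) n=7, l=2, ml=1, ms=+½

(b) and (c)

(b) has l = 8 ≥ n = 7, violating 0 ≤ l ≤ n−1.
(c) has ms = 0, but an electron's spin must be ±1/2.
The remaining sets (a), (d) satisfy all four rules.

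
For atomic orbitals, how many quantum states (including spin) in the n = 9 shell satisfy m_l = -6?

6

Orbitals with m_l = -6, by l: l=6 → 1; l=7 → 1; l=8 → 1.
Orbitals: 1 + 1 + 1 = 3. Each orbital carries two spin states, so 3 × 2 = 6 states.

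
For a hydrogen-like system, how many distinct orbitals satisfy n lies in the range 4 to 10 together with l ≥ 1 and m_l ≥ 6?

Per-shell orbital counts meeting the constraint:
n=7 → 1; n=8 → 3; n=9 → 6; n=10 → 10.
Total orbitals: 1 + 3 + 6 + 10 = 20.

20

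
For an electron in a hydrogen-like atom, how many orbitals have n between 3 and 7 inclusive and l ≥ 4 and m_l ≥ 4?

10

Treat each shell separately and count matching orbitals:
n=5 → 1; n=6 → 3; n=7 → 6.
Total orbitals: 1 + 3 + 6 = 10.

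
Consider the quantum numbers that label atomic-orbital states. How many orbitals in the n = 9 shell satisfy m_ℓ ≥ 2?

28

Orbitals with m_ℓ ≥ 2, by ℓ: ℓ=2 → 1; ℓ=3 → 2; ℓ=4 → 3; ℓ=5 → 4; ℓ=6 → 5; ℓ=7 → 6; ℓ=8 → 7.
Total orbitals: 1 + 2 + 3 + 4 + 5 + 6 + 7 = 28.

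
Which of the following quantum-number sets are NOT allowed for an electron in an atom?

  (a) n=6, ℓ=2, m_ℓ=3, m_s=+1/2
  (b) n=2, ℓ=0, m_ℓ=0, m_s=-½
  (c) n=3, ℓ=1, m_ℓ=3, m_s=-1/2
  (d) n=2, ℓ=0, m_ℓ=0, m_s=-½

(a) and (c)

(a) has |m_ℓ| = 3 > ℓ = 2, violating −ℓ ≤ m_ℓ ≤ ℓ.
(c) has |m_ℓ| = 3 > ℓ = 1, violating −ℓ ≤ m_ℓ ≤ ℓ.
The remaining sets (b), (d) satisfy all four rules.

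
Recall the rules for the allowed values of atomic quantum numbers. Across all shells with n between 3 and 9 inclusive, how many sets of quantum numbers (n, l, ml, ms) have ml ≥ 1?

238

Go shell by shell, enumerating (l, ml) with ml ≥ 1:
n=3 → 3; n=4 → 6; n=5 → 10; n=6 → 15; n=7 → 21; n=8 → 28; n=9 → 36.
Orbitals: 3 + 6 + 10 + 15 + 21 + 28 + 36 = 119. Including both spin states (ms = ±1/2) gives 2 × 119 = 238 states.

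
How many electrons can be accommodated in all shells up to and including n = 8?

Total orbitals = 1² + 2² + 3² + 4² + 5² + 6² + 7² + 8² = 204. Doubling for spin gives 408 electrons.

408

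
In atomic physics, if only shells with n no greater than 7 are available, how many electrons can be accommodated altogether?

Total orbitals = 1² + 2² + 3² + 4² + 5² + 6² + 7² = 140. Doubling for spin gives 280 electrons.

280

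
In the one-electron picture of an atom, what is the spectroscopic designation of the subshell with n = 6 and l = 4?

l = 4 corresponds to the letter 'g', so the subshell is 6g.

6g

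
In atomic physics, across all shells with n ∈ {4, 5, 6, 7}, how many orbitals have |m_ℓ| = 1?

36

For each n in the range, tally the orbitals obeying |m_ℓ| = 1:
n=4 → 6; n=5 → 8; n=6 → 10; n=7 → 12.
Total orbitals: 6 + 8 + 10 + 12 = 36.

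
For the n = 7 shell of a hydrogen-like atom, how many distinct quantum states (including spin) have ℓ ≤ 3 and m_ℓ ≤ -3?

With n = 7 the allowed ℓ are 0, 1, …, 6.
The (ℓ, m_ℓ) pairs meeting ℓ ≤ 3 and m_ℓ ≤ -3 give: ℓ=3 → 1.
Orbitals: 1. Each orbital carries two spin states, so 1 × 2 = 2 states.

2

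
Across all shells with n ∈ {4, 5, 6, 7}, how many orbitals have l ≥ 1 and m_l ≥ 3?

20

Go shell by shell, enumerating (l, m_l) with l ≥ 1 and m_l ≥ 3:
n=4 → 1; n=5 → 3; n=6 → 6; n=7 → 10.
Total orbitals: 1 + 3 + 6 + 10 = 20.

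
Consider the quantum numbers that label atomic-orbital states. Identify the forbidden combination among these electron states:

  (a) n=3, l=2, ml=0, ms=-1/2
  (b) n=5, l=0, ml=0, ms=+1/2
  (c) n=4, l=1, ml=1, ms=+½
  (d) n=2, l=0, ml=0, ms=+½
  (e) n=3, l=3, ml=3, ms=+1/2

(e) has l = 3 ≥ n = 3, violating 0 ≤ l ≤ n−1.
The remaining sets (a), (b), (c), (d) satisfy all four rules.

(e)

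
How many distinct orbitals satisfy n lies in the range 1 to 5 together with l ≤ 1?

17

Count contributing orbitals for each principal shell:
n=1 → 1; n=2 → 4; n=3 → 4; n=4 → 4; n=5 → 4.
Total orbitals: 1 + 4 + 4 + 4 + 4 = 17.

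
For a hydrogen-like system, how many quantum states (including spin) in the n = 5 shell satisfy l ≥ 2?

Go through l = 0, …, 4 (the values permitted for n = 5).
Contributions: l=2 → 5; l=3 → 7; l=4 → 9.
Orbitals: 5 + 7 + 9 = 21. Each orbital carries two spin states, so 21 × 2 = 42 states.

42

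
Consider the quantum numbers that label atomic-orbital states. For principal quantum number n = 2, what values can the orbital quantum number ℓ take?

ℓ is an integer with 0 ≤ ℓ ≤ n−1, so for n = 2: ℓ = 0, 1.

0, 1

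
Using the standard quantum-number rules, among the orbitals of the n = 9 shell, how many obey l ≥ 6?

45

With n = 9 the allowed l are 0, 1, …, 8.
Contributions: l=6 → 13; l=7 → 15; l=8 → 17.
Total orbitals: 13 + 15 + 17 = 45.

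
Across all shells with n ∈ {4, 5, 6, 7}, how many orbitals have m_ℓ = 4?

6

Treat each shell separately and count matching orbitals:
n=5 → 1; n=6 → 2; n=7 → 3.
Total orbitals: 1 + 2 + 3 = 6.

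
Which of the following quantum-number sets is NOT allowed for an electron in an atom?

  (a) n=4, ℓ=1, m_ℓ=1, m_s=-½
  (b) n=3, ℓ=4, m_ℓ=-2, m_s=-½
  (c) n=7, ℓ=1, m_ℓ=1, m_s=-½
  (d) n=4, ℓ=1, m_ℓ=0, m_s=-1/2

(b)

(b) has ℓ = 4 ≥ n = 3, violating 0 ≤ ℓ ≤ n−1.
The remaining sets (a), (c), (d) satisfy all four rules.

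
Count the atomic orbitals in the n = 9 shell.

The n = 9 shell contains n² = 9² = 81 orbitals.

81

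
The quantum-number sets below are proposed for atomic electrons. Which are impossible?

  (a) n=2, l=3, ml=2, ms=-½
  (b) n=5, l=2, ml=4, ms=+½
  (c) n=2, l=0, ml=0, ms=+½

(a) and (b)

(a) has l = 3 ≥ n = 2, violating 0 ≤ l ≤ n−1.
(b) has |ml| = 4 > l = 2, violating −l ≤ ml ≤ l.
The remaining set (c) satisfies all four rules.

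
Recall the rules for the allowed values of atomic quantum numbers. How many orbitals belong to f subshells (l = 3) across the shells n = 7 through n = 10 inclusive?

An f subshell (l = 3) exists for every n ≥ 4, so shells n = 7, 8, 9, 10 each contribute one — 4 subshells.
Since each f subshell has 2·3+1 = 7 orbitals, the total is 4 × 7 = 28.

28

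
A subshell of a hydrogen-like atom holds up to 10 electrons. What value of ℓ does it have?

2(2ℓ+1) = 10 ⇒ 2ℓ+1 = 5 ⇒ ℓ = 2.

ℓ = 2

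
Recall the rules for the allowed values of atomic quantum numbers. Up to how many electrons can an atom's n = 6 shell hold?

A shell holds 2n² electrons: 2 × 6² = 2 × 36 = 72.

72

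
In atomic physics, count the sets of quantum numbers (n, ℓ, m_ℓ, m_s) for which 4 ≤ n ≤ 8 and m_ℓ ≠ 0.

Go shell by shell, enumerating (ℓ, m_ℓ) with m_ℓ ≠ 0:
n=4 → 12; n=5 → 20; n=6 → 30; n=7 → 42; n=8 → 56.
Orbitals: 12 + 20 + 30 + 42 + 56 = 160. Including both spin states (m_s = ±1/2) gives 2 × 160 = 320 states.

320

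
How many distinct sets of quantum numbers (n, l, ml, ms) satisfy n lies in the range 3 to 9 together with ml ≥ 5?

40

Work shell by shell — for each n, count the (l, ml) pairs that satisfy ml ≥ 5:
n=6 → 1; n=7 → 3; n=8 → 6; n=9 → 10.
Orbitals: 1 + 3 + 6 + 10 = 20. Including both spin states (ms = ±1/2) gives 2 × 20 = 40 states.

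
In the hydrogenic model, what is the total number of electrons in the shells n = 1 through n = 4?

Shell n has n² orbitals: 1²=1 + 2²=4 + 3²=9 + 4²=16 = 30 orbitals.
Two spin states per orbital: 2 × 30 = 60 electrons.

60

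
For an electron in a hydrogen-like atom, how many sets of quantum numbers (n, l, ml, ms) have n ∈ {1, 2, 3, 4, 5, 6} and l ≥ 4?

Count contributing orbitals for each principal shell:
n=5 → 9; n=6 → 20.
Orbitals: 9 + 20 = 29. Including both spin states (ms = ±1/2) gives 2 × 29 = 58 states.

58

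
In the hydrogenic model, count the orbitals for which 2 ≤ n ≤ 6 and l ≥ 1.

85

Treat each shell separately and count matching orbitals:
n=2 → 3; n=3 → 8; n=4 → 15; n=5 → 24; n=6 → 35.
Total orbitals: 3 + 8 + 15 + 24 + 35 = 85.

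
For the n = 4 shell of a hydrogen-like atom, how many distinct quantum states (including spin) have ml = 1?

6

For n = 4, l ranges over 0 … 3.
The (l, ml) pairs meeting ml = 1 give: l=1 → 1; l=2 → 1; l=3 → 1.
Orbitals: 1 + 1 + 1 = 3. Each orbital carries two spin states, so 3 × 2 = 6 states.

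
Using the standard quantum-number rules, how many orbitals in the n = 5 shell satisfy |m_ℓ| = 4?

Orbitals with |m_ℓ| = 4, by ℓ: ℓ=4 → 2.
Total orbitals: 2.

2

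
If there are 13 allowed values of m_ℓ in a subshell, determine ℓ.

ℓ = 6 (i)

m_ℓ ranges over 2ℓ+1 integers, so 2ℓ+1 = 13 ⇒ ℓ = 6.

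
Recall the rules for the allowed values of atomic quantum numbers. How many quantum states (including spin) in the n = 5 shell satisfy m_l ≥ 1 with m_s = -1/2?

10

With n = 5 the allowed l are 0, 1, …, 4.
Orbitals with m_l ≥ 1, by l: l=1 → 1; l=2 → 2; l=3 → 3; l=4 → 4.
Orbitals: 1 + 2 + 3 + 4 = 10. With m_s fixed to a single value there is one state per orbital, giving 10 states.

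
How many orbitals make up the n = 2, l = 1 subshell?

A subshell has 2l+1 orbitals; with l = 1, that's 3.

3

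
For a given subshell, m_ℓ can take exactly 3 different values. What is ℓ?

ℓ = 1 (p)

m_ℓ ranges over 2ℓ+1 integers, so 2ℓ+1 = 3 ⇒ ℓ = 1.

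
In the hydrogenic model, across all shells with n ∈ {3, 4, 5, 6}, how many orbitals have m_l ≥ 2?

Per-shell orbital counts meeting the constraint:
n=3 → 1; n=4 → 3; n=5 → 6; n=6 → 10.
Total orbitals: 1 + 3 + 6 + 10 = 20.

20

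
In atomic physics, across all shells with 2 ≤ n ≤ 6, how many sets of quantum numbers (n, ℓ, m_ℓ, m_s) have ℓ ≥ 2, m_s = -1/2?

70

Per-shell orbital counts meeting the constraint:
n=3 → 5; n=4 → 12; n=5 → 21; n=6 → 32.
Orbitals: 5 + 12 + 21 + 32 = 70. With m_s fixed to -1/2 there is one state per orbital, so 70 states.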